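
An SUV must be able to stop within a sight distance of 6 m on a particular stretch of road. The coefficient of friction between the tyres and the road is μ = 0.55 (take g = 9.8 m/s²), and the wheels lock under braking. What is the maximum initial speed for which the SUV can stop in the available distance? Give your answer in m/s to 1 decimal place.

a = μg = 0.55 × 9.8 = 5.390 m/s².
v²/(2a) = d ⇒ v = √(2 × 5.390 × 6) = √64.68 = 8.0424 m/s.

Maximum speed ≈ 8.0 m/s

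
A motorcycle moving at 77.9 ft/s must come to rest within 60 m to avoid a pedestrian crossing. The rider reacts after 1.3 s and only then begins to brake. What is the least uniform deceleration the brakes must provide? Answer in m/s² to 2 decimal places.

Required deceleration ≈ 9.68 m/s²

77.9 ft/s × 0.3048 = 23.7439 m/s.
Distance covered during reaction = 23.7439 × 1.3 = 30.867 m.
Distance available for braking: 60 − 30.867 = 29.133 m.
v² = 2a·d ⇒ a = v²/(2d) = 23.7439² / (2 × 29.133) = 563.773 / 58.266 = 9.6758 m/s².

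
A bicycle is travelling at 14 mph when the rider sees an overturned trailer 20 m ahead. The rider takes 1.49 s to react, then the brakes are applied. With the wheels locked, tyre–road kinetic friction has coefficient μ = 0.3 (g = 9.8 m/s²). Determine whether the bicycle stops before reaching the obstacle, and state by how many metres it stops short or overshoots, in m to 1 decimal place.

14 mph × 0.44704 = 6.2586 m/s.
a = μg = 0.3 × 9.8 = 2.940 m/s².
Reaction distance = 6.2586 × 1.49 = 9.325 m.
Braking distance = v²/(2a) = 39.170 / 5.880 = 6.662 m.
Total stopping distance = 9.325 + 6.662 = 15.987 m, vs 20 m available — it stops with 20 − 15.987 = 4.013 m to spare.

Yes — it stops 4.0 m short of the obstacle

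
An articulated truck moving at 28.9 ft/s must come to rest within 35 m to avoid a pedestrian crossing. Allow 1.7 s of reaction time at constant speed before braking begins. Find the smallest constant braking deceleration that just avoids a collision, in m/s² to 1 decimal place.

Required deceleration ≈ 1.9 m/s²

28.9 ft/s × 0.3048 = 8.8087 m/s.
Distance covered during reaction = 8.8087 × 1.7 = 14.975 m.
Distance available for braking: 35 − 14.975 = 20.025 m.
v² = 2a·d ⇒ a = v²/(2d) = 8.8087² / (2 × 20.025) = 77.593 / 40.050 = 1.9374 m/s².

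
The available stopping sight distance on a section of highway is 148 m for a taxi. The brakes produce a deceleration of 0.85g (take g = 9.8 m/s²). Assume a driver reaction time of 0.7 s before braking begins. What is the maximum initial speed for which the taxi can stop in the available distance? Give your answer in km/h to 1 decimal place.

Maximum speed ≈ 159.0 km/h

a = 0.85 × 9.8 = 8.330 m/s².
Stopping distance: v·t_r + v²/(2a) = 148 with t_r = 0.7 s and a = 8.330 m/s².
So v² + 11.662 v − 2465.68 = 0.
Positive root: v = −a·t_r + √((a·t_r)² + 2a·d) = −5.831 + √(34.001 + 2465.68) = 44.1658 m/s.
44.1658 m/s × 3.6 = 158.997 km/h.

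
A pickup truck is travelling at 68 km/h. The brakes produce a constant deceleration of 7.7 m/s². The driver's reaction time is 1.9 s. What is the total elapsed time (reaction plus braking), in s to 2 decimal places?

68 km/h ÷ 3.6 = 18.8889 m/s.
Braking time = v/a = 18.8889 / 7.700 = 2.453 s.
Total = 1.9 + 2.453 = 4.353 s.

Total time ≈ 4.35 s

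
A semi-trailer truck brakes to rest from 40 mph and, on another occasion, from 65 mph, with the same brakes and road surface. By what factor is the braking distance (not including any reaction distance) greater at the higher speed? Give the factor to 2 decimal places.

Factor ≈ 2.64

Braking distance d = v²/(2a), so with a fixed, d ∝ v².
Factor = (65/40)² = 1.6250² = 2.6406.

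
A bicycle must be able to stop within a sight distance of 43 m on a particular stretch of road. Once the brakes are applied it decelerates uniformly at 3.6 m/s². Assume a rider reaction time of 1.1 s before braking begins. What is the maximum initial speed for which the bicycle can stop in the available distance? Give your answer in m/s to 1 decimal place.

Maximum speed ≈ 14.1 m/s

Stopping distance: v·t_r + v²/(2a) = 43 with t_r = 1.1 s and a = 3.600 m/s².
So v² + 7.920 v − 309.60 = 0.
Positive root: v = −a·t_r + √((a·t_r)² + 2a·d) = −3.960 + √(15.682 + 309.60) = 14.0756 m/s.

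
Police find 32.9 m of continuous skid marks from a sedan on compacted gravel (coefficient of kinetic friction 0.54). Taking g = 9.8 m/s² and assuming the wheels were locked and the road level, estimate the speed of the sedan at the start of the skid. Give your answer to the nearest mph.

Deceleration a = μg = 0.54 × 9.8 = 5.292 m/s².
v = √(2a·d) = √(2 × 5.292 × 32.9) = √348.214 = 18.6605 m/s.
= 18.6605 ÷ 0.44704 = 41.742 mph.

Initial speed ≈ 42 mph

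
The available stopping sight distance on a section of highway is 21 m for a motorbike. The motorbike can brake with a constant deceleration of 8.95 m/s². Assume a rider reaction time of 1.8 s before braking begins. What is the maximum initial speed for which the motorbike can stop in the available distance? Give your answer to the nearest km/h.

Maximum speed ≈ 33 km/h

Stopping distance: v·t_r + v²/(2a) = 21 with t_r = 1.8 s and a = 8.950 m/s².
So v² + 32.220 v − 375.90 = 0.
Positive root: v = −a·t_r + √((a·t_r)² + 2a·d) = −16.110 + √(259.532 + 375.90) = 9.0978 m/s.
9.0978 m/s × 3.6 = 32.752 km/h.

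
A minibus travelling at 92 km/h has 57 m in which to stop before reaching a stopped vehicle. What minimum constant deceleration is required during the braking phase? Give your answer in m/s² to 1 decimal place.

Required deceleration ≈ 5.7 m/s²

92 km/h ÷ 3.6 = 25.5556 m/s.
v² = 2a·d ⇒ a = v²/(2d) = 25.5556² / (2 × 57.000) = 653.089 / 114.000 = 5.7289 m/s².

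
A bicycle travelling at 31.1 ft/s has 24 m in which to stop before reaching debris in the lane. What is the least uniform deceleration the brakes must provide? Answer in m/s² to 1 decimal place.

Required deceleration ≈ 1.9 m/s²

31.1 ft/s × 0.3048 = 9.4793 m/s.
v² = 2a·d ⇒ a = v²/(2d) = 9.4793² / (2 × 24.000) = 89.857 / 48.000 = 1.8720 m/s².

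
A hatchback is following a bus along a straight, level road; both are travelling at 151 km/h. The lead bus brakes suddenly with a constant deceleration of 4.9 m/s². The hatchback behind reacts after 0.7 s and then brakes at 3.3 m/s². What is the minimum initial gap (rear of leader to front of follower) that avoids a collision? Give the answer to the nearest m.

151 km/h ÷ 3.6 = 41.9444 m/s.
Leader travels v²/(2a_L) = 1759.333 / 9.800 = 179.524 m before stopping.
Follower covers v·t_r = 41.9444 × 0.7 = 29.361 m while reacting, then v²/(2a_F) = 1759.333 / 6.600 = 266.566 m while braking, for a total of 29.361 + 266.566 = 295.927 m.
Since a_F ≤ a_L and the follower starts braking later, the follower is never slower than the leader, so the closest approach is when both have stopped.
Minimum gap = 295.927 − 179.524 = 116.403 m.

Minimum gap ≈ 116 m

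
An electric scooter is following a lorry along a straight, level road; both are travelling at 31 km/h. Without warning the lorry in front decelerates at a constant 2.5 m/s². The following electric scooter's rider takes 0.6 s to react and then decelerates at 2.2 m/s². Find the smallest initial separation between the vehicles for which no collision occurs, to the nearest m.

31 km/h ÷ 3.6 = 8.6111 m/s.
Leader travels v²/(2a_L) = 74.151 / 5.000 = 14.830 m before stopping.
Follower covers v·t_r = 8.6111 × 0.6 = 5.167 m while reacting, then v²/(2a_F) = 74.151 / 4.400 = 16.852 m while braking, for a total of 5.167 + 16.852 = 22.019 m.
Since a_F ≤ a_L and the follower starts braking later, the follower is never slower than the leader, so the closest approach is when both have stopped.
Minimum gap = 22.019 − 14.830 = 7.189 m.

Minimum gap ≈ 7 m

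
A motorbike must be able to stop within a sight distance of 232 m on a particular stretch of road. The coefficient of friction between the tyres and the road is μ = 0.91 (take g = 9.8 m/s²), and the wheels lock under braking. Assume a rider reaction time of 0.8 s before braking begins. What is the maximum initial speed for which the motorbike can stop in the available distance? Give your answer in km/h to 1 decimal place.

Maximum speed ≈ 207.3 km/h

a = μg = 0.91 × 9.8 = 8.918 m/s².
Stopping distance: v·t_r + v²/(2a) = 232 with t_r = 0.8 s and a = 8.918 m/s².
So v² + 14.269 v − 4137.95 = 0.
Positive root: v = −a·t_r + √((a·t_r)² + 2a·d) = −7.134 + √(50.894 + 4137.95) = 57.5873 m/s.
57.5873 m/s × 3.6 = 207.314 km/h.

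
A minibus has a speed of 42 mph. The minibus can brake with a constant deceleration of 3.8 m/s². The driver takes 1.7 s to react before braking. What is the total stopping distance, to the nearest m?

42 mph × 0.44704 = 18.7757 m/s.
Reaction distance = v·t_r = 18.7757 × 1.7 = 31.919 m.
Braking distance = v²/(2a) = 18.7757² / (2 × 3.800) = 352.527 / 7.600 = 46.385 m.
Total = 31.919 + 46.385 = 78.304 m.

Total stopping distance ≈ 78 m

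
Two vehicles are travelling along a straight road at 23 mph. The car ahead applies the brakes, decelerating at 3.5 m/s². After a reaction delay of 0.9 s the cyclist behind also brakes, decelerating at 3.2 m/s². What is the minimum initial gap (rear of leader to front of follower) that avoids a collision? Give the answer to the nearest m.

Minimum gap ≈ 11 m

23 mph × 0.44704 = 10.2819 m/s.
Leader travels v²/(2a_L) = 105.717 / 7.000 = 15.102 m before stopping.
Follower covers v·t_r = 10.2819 × 0.9 = 9.254 m while reacting, then v²/(2a_F) = 105.717 / 6.400 = 16.518 m while braking, for a total of 9.254 + 16.518 = 25.772 m.
Since a_F ≤ a_L and the follower starts braking later, the follower is never slower than the leader, so the closest approach is when both have stopped.
Minimum gap = 25.772 − 15.102 = 10.670 m.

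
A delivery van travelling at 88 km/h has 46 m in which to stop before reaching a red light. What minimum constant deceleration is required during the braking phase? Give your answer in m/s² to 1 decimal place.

Required deceleration ≈ 6.5 m/s²

88 km/h ÷ 3.6 = 24.4444 m/s.
v² = 2a·d ⇒ a = v²/(2d) = 24.4444² / (2 × 46.000) = 597.529 / 92.000 = 6.4949 m/s².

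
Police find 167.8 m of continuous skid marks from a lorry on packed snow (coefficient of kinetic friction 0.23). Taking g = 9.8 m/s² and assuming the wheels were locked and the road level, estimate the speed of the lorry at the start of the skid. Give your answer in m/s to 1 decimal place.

Deceleration a = μg = 0.23 × 9.8 = 2.254 m/s².
v = √(2a·d) = √(2 × 2.254 × 167.8) = √756.442 = 27.5035 m/s.

Initial speed ≈ 27.5 m/s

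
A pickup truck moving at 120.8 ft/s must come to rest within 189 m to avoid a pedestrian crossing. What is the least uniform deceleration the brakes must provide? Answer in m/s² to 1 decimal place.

120.8 ft/s × 0.3048 = 36.8198 m/s.
v² = 2a·d ⇒ a = v²/(2d) = 36.8198² / (2 × 189.000) = 1355.698 / 378.000 = 3.5865 m/s².

Required deceleration ≈ 3.6 m/s²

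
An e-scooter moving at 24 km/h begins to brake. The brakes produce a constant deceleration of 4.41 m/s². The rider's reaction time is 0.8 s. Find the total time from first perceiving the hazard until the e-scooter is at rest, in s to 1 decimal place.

24 km/h ÷ 3.6 = 6.6667 m/s.
Braking time = v/a = 6.6667 / 4.410 = 1.512 s.
Total = 0.8 + 1.512 = 2.312 s.

Total time ≈ 2.3 s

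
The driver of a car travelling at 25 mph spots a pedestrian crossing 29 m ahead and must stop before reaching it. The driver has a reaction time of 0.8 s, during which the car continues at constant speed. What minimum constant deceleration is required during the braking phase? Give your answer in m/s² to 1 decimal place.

Required deceleration ≈ 3.1 m/s²

25 mph × 0.44704 = 11.1760 m/s.
Distance covered during reaction = 11.1760 × 0.8 = 8.941 m.
Distance available for braking: 29 − 8.941 = 20.059 m.
v² = 2a·d ⇒ a = v²/(2d) = 11.1760² / (2 × 20.059) = 124.903 / 40.118 = 3.1134 m/s².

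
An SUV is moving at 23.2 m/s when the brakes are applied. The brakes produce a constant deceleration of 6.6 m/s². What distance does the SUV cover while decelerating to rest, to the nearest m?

Braking distance = v²/(2a) = 23.2000² / (2 × 6.600) = 538.240 / 13.200 = 40.776 m.

Braking distance ≈ 41 m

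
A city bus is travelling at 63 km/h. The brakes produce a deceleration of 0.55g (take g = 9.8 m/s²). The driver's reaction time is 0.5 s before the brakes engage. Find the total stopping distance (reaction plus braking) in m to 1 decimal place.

63 km/h ÷ 3.6 = 17.5000 m/s.
a = 0.55 × 9.8 = 5.390 m/s².
Reaction distance = v·t_r = 17.5000 × 0.5 = 8.750 m.
Braking distance = v²/(2a) = 17.5000² / (2 × 5.390) = 306.250 / 10.780 = 28.409 m.
Total = 8.750 + 28.409 = 37.159 m.

Total stopping distance ≈ 37.2 m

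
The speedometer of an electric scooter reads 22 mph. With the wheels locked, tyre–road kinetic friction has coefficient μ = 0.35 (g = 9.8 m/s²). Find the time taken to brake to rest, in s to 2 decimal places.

Braking time ≈ 2.87 s

22 mph × 0.44704 = 9.8349 m/s.
a = μg = 0.35 × 9.8 = 3.430 m/s².
Braking time = v/a = 9.8349 / 3.430 = 2.867 s.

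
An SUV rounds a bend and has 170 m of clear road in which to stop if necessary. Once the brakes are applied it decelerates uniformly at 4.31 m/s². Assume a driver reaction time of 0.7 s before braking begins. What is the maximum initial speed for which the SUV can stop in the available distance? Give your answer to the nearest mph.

Stopping distance: v·t_r + v²/(2a) = 170 with t_r = 0.7 s and a = 4.310 m/s².
So v² + 6.034 v − 1465.40 = 0.
Positive root: v = −a·t_r + √((a·t_r)² + 2a·d) = −3.017 + √(9.102 + 1465.40) = 35.3822 m/s.
35.3822 m/s ÷ 0.44704 = 79.148 mph.

Maximum speed ≈ 79 mph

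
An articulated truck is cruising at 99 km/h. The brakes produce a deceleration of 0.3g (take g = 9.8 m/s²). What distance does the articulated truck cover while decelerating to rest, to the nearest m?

99 km/h ÷ 3.6 = 27.5000 m/s.
a = 0.3 × 9.8 = 2.940 m/s².
Braking distance = v²/(2a) = 27.5000² / (2 × 2.940) = 756.250 / 5.880 = 128.614 m.

Braking distance ≈ 129 m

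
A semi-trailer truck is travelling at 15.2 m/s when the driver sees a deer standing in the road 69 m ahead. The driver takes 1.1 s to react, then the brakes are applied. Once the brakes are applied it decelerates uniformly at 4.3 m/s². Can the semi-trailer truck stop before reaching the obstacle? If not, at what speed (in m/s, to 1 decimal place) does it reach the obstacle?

Yes — it stops about 25.4 m short of the obstacle, so it never reaches it

Reaction distance = 15.2000 × 1.1 = 16.720 m.
Braking distance = v²/(2a) = 231.040 / 8.600 = 26.865 m.
Total stopping distance = 16.720 + 26.865 = 43.585 m, vs 69 m available — it stops with 69 − 43.585 = 25.415 m to spare.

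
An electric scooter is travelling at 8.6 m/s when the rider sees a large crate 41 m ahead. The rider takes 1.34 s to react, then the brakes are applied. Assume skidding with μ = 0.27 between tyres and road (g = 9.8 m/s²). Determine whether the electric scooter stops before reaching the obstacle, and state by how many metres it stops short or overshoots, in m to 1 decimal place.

Yes — it stops 15.5 m short of the obstacle

a = μg = 0.27 × 9.8 = 2.646 m/s².
Reaction distance = 8.6000 × 1.34 = 11.524 m.
Braking distance = v²/(2a) = 73.960 / 5.292 = 13.976 m.
Total stopping distance = 11.524 + 13.976 = 25.500 m, vs 41 m available — it stops with 41 − 25.500 = 15.500 m to spare.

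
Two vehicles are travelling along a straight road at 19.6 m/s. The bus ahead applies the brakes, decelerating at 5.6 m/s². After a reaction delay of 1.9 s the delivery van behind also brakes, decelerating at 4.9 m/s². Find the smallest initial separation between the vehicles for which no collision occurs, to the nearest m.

Leader travels v²/(2a_L) = 384.160 / 11.200 = 34.300 m before stopping.
Follower covers v·t_r = 19.6000 × 1.9 = 37.240 m while reacting, then v²/(2a_F) = 384.160 / 9.800 = 39.200 m while braking, for a total of 37.240 + 39.200 = 76.440 m.
Since a_F ≤ a_L and the follower starts braking later, the follower is never slower than the leader, so the closest approach is when both have stopped.
Minimum gap = 76.440 − 34.300 = 42.140 m.

Minimum gap ≈ 42 m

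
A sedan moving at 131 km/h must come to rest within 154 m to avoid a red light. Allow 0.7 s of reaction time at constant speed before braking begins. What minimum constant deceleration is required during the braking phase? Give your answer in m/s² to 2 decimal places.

131 km/h ÷ 3.6 = 36.3889 m/s.
Distance covered during reaction = 36.3889 × 0.7 = 25.472 m.
Distance available for braking: 154 − 25.472 = 128.528 m.
v² = 2a·d ⇒ a = v²/(2d) = 36.3889² / (2 × 128.528) = 1324.152 / 257.056 = 5.1512 m/s².

Required deceleration ≈ 5.15 m/s²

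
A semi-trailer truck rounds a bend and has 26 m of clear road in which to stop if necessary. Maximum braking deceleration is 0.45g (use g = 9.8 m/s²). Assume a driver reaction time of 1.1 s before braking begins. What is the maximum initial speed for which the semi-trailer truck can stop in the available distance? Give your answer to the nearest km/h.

a = 0.45 × 9.8 = 4.410 m/s².
Stopping distance: v·t_r + v²/(2a) = 26 with t_r = 1.1 s and a = 4.410 m/s².
So v² + 9.702 v − 229.32 = 0.
Positive root: v = −a·t_r + √((a·t_r)² + 2a·d) = −4.851 + √(23.532 + 229.32) = 11.0503 m/s.
11.0503 m/s × 3.6 = 39.781 km/h.

Maximum speed ≈ 40 km/h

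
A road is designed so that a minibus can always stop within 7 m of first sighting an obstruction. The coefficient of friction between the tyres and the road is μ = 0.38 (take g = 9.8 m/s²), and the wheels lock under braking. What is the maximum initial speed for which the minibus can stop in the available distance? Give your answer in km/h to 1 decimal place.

a = μg = 0.38 × 9.8 = 3.724 m/s².
v²/(2a) = d ⇒ v = √(2 × 3.724 × 7) = √52.14 = 7.2208 m/s.
7.2208 m/s × 3.6 = 25.995 km/h.

Maximum speed ≈ 26.0 km/h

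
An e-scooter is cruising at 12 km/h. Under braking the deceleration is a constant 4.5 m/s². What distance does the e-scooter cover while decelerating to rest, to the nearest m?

12 km/h ÷ 3.6 = 3.3333 m/s.
Braking distance = v²/(2a) = 3.3333² / (2 × 4.500) = 11.111 / 9.000 = 1.235 m.

Braking distance ≈ 1 m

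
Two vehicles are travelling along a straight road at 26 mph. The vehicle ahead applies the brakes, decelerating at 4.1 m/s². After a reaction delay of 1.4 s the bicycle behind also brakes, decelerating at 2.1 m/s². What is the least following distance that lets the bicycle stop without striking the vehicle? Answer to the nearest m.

26 mph × 0.44704 = 11.6230 m/s.
Leader travels v²/(2a_L) = 135.094 / 8.200 = 16.475 m before stopping.
Follower covers v·t_r = 11.6230 × 1.4 = 16.272 m while reacting, then v²/(2a_F) = 135.094 / 4.200 = 32.165 m while braking, for a total of 16.272 + 32.165 = 48.437 m.
Since a_F ≤ a_L and the follower starts braking later, the follower is never slower than the leader, so the closest approach is when both have stopped.
Minimum gap = 48.437 − 16.475 = 31.962 m.

Minimum gap ≈ 32 m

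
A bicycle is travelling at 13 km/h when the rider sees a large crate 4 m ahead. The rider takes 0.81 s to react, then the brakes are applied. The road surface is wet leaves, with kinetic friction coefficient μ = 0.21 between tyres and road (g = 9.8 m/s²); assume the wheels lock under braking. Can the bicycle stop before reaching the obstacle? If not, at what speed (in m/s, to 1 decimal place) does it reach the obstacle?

13 km/h ÷ 3.6 = 3.6111 m/s.
a = μg = 0.21 × 9.8 = 2.058 m/s².
Reaction distance = 3.6111 × 0.81 = 2.925 m.
Braking distance needed to stop: v²/(2a) = 13.040 / 4.116 = 3.168 m, so total needed = 2.925 + 3.168 = 6.093 m > 4 m — it cannot stop.
Distance remaining when braking begins: 4 − 2.925 = 1.075 m.
v² = v₀² − 2a·d = 13.040 − 2 × 2.058 × 1.075 = 8.615 m²/s².
v = √8.615 = 2.935 m/s.

No — it strikes the obstacle at 2.9 m/s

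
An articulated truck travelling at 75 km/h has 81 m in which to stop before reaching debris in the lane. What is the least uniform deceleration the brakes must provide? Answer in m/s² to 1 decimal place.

Required deceleration ≈ 2.7 m/s²

75 km/h ÷ 3.6 = 20.8333 m/s.
v² = 2a·d ⇒ a = v²/(2d) = 20.8333² / (2 × 81.000) = 434.026 / 162.000 = 2.6792 m/s².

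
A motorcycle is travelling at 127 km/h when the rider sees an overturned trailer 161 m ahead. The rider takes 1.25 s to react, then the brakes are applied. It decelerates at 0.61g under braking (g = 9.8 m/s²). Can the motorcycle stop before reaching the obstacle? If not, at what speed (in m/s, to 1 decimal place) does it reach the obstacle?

Yes — it stops about 12.8 m short of the obstacle, so it never reaches it

127 km/h ÷ 3.6 = 35.2778 m/s.
a = 0.61 × 9.8 = 5.978 m/s².
Reaction distance = 35.2778 × 1.25 = 44.097 m.
Braking distance = v²/(2a) = 1244.523 / 11.956 = 104.092 m.
Total stopping distance = 44.097 + 104.092 = 148.189 m, vs 161 m available — it stops with 161 − 148.189 = 12.811 m to spare.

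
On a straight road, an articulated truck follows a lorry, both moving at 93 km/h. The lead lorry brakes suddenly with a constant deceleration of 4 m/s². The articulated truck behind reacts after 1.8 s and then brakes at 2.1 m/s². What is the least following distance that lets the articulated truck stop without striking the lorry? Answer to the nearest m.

93 km/h ÷ 3.6 = 25.8333 m/s.
Leader travels v²/(2a_L) = 667.359 / 8.000 = 83.420 m before stopping.
Follower covers v·t_r = 25.8333 × 1.8 = 46.500 m while reacting, then v²/(2a_F) = 667.359 / 4.200 = 158.895 m while braking, for a total of 46.500 + 158.895 = 205.395 m.
Since a_F ≤ a_L and the follower starts braking later, the follower is never slower than the leader, so the closest approach is when both have stopped.
Minimum gap = 205.395 − 83.420 = 121.975 m.

Minimum gap ≈ 122 m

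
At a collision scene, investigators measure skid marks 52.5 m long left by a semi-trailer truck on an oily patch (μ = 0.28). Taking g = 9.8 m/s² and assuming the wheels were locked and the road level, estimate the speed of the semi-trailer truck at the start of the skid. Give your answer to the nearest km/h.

Deceleration a = μg = 0.28 × 9.8 = 2.744 m/s².
v = √(2a·d) = √(2 × 2.744 × 52.5) = √288.120 = 16.9741 m/s.
= 16.9741 × 3.6 = 61.107 km/h.

Initial speed ≈ 61 km/h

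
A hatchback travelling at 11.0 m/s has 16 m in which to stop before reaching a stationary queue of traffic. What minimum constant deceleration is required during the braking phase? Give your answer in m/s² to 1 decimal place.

Required deceleration ≈ 3.8 m/s²

v² = 2a·d ⇒ a = v²/(2d) = 11.0000² / (2 × 16.000) = 121.000 / 32.000 = 3.7812 m/s².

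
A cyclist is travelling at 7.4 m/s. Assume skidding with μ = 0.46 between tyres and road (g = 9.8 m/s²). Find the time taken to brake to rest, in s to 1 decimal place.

Braking time ≈ 1.6 s

a = μg = 0.46 × 9.8 = 4.508 m/s².
Braking time = v/a = 7.4000 / 4.508 = 1.642 s.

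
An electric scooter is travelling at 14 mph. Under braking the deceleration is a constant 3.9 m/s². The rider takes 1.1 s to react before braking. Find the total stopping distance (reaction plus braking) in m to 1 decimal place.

Total stopping distance ≈ 11.9 m

14 mph × 0.44704 = 6.2586 m/s.
Reaction distance = v·t_r = 6.2586 × 1.1 = 6.884 m.
Braking distance = v²/(2a) = 6.2586² / (2 × 3.900) = 39.170 / 7.800 = 5.022 m.
Total = 6.884 + 5.022 = 11.906 m.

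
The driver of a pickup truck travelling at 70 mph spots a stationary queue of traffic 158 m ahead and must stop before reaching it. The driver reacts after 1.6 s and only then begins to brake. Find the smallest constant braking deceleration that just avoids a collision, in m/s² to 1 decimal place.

Required deceleration ≈ 4.5 m/s²

70 mph × 0.44704 = 31.2928 m/s.
Distance covered during reaction = 31.2928 × 1.6 = 50.068 m.
Distance available for braking: 158 − 50.068 = 107.932 m.
v² = 2a·d ⇒ a = v²/(2d) = 31.2928² / (2 × 107.932) = 979.239 / 215.864 = 4.5364 m/s².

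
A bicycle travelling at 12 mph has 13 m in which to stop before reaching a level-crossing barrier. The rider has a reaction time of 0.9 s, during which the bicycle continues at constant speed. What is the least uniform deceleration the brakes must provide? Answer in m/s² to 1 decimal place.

Required deceleration ≈ 1.8 m/s²

12 mph × 0.44704 = 5.3645 m/s.
Distance covered during reaction = 5.3645 × 0.9 = 4.828 m.
Distance available for braking: 13 − 4.828 = 8.172 m.
v² = 2a·d ⇒ a = v²/(2d) = 5.3645² / (2 × 8.172) = 28.778 / 16.344 = 1.7608 m/s².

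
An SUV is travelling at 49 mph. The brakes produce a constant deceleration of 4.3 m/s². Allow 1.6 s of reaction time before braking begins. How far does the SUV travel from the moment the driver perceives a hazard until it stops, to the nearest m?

49 mph × 0.44704 = 21.9050 m/s.
Reaction distance = v·t_r = 21.9050 × 1.6 = 35.048 m.
Braking distance = v²/(2a) = 21.9050² / (2 × 4.300) = 479.829 / 8.600 = 55.794 m.
Total = 35.048 + 55.794 = 90.842 m.

Total stopping distance ≈ 91 m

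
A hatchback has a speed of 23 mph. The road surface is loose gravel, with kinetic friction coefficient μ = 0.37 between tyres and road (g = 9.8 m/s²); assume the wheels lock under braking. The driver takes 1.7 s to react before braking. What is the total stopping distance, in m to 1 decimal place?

Total stopping distance ≈ 32.1 m

23 mph × 0.44704 = 10.2819 m/s.
a = μg = 0.37 × 9.8 = 3.626 m/s².
Reaction distance = v·t_r = 10.2819 × 1.7 = 17.479 m.
Braking distance = v²/(2a) = 10.2819² / (2 × 3.626) = 105.717 / 7.252 = 14.578 m.
Total = 17.479 + 14.578 = 32.057 m.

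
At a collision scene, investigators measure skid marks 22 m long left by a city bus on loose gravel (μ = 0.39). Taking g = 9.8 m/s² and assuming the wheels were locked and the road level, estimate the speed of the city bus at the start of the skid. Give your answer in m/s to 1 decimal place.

Initial speed ≈ 13.0 m/s

Deceleration a = μg = 0.39 × 9.8 = 3.822 m/s².
v = √(2a·d) = √(2 × 3.822 × 22) = √168.168 = 12.9680 m/s.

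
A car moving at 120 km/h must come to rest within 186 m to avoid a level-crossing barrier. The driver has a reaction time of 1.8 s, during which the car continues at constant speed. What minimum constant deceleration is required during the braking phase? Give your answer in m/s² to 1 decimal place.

120 km/h ÷ 3.6 = 33.3333 m/s.
Distance covered during reaction = 33.3333 × 1.8 = 60.000 m.
Distance available for braking: 186 − 60.000 = 126.000 m.
v² = 2a·d ⇒ a = v²/(2d) = 33.3333² / (2 × 126.000) = 1111.109 / 252.000 = 4.4092 m/s².

Required deceleration ≈ 4.4 m/s²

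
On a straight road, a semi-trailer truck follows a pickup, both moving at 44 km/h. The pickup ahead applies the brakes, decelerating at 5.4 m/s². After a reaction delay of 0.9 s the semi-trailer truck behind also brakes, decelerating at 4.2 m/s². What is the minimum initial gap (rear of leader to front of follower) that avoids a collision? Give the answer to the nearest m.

44 km/h ÷ 3.6 = 12.2222 m/s.
Leader travels v²/(2a_L) = 149.382 / 10.800 = 13.832 m before stopping.
Follower covers v·t_r = 12.2222 × 0.9 = 11.000 m while reacting, then v²/(2a_F) = 149.382 / 8.400 = 17.784 m while braking, for a total of 11.000 + 17.784 = 28.784 m.
Since a_F ≤ a_L and the follower starts braking later, the follower is never slower than the leader, so the closest approach is when both have stopped.
Minimum gap = 28.784 − 13.832 = 14.952 m.

Minimum gap ≈ 15 m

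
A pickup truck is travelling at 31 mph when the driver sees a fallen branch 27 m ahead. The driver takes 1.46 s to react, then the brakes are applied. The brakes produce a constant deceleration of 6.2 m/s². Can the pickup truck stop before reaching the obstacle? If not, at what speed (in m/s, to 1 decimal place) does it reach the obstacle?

31 mph × 0.44704 = 13.8582 m/s.
Reaction distance = 13.8582 × 1.46 = 20.233 m.
Braking distance needed to stop: v²/(2a) = 192.050 / 12.400 = 15.488 m, so total needed = 20.233 + 15.488 = 35.721 m > 27 m — it cannot stop.
Distance remaining when braking begins: 27 − 20.233 = 6.767 m.
v² = v₀² − 2a·d = 192.050 − 2 × 6.200 × 6.767 = 108.139 m²/s².
v = √108.139 = 10.399 m/s.

No — it strikes the obstacle at 10.4 m/s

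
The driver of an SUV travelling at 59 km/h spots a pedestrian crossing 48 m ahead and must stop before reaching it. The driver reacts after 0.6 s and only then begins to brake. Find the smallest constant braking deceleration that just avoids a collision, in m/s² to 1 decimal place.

Required deceleration ≈ 3.5 m/s²

59 km/h ÷ 3.6 = 16.3889 m/s.
Distance covered during reaction = 16.3889 × 0.6 = 9.833 m.
Distance available for braking: 48 − 9.833 = 38.167 m.
v² = 2a·d ⇒ a = v²/(2d) = 16.3889² / (2 × 38.167) = 268.596 / 76.334 = 3.5187 m/s².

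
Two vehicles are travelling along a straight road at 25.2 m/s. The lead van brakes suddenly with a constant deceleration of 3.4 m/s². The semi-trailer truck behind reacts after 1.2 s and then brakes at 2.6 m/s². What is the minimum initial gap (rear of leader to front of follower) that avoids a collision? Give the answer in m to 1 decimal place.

Leader travels v²/(2a_L) = 635.040 / 6.800 = 93.388 m before stopping.
Follower covers v·t_r = 25.2000 × 1.2 = 30.240 m while reacting, then v²/(2a_F) = 635.040 / 5.200 = 122.123 m while braking, for a total of 30.240 + 122.123 = 152.363 m.
Since a_F ≤ a_L and the follower starts braking later, the follower is never slower than the leader, so the closest approach is when both have stopped.
Minimum gap = 152.363 − 93.388 = 58.975 m.

Minimum gap ≈ 59.0 m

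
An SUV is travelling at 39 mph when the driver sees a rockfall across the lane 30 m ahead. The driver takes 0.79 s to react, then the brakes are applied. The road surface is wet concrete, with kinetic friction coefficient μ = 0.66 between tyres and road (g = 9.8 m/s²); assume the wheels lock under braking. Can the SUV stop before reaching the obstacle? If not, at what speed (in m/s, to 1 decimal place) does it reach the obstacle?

39 mph × 0.44704 = 17.4346 m/s.
a = μg = 0.66 × 9.8 = 6.468 m/s².
Reaction distance = 17.4346 × 0.79 = 13.773 m.
Braking distance needed to stop: v²/(2a) = 303.965 / 12.936 = 23.498 m, so total needed = 13.773 + 23.498 = 37.271 m > 30 m — it cannot stop.
Distance remaining when braking begins: 30 − 13.773 = 16.227 m.
v² = v₀² − 2a·d = 303.965 − 2 × 6.468 × 16.227 = 94.053 m²/s².
v = √94.053 = 9.698 m/s.

No — it strikes the obstacle at 9.7 m/s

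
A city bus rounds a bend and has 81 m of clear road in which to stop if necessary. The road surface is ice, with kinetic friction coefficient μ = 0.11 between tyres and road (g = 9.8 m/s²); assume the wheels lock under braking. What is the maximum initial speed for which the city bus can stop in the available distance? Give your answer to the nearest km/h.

Maximum speed ≈ 48 km/h

a = μg = 0.11 × 9.8 = 1.078 m/s².
v²/(2a) = d ⇒ v = √(2 × 1.078 × 81) = √174.64 = 13.2151 m/s.
13.2151 m/s × 3.6 = 47.574 km/h.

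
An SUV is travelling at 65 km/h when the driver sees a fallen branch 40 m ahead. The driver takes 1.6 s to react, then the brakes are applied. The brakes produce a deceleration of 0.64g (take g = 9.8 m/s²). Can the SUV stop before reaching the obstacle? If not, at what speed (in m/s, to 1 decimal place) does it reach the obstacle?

65 km/h ÷ 3.6 = 18.0556 m/s.
a = 0.64 × 9.8 = 6.272 m/s².
Reaction distance = 18.0556 × 1.6 = 28.889 m.
Braking distance needed to stop: v²/(2a) = 326.005 / 12.544 = 25.989 m, so total needed = 28.889 + 25.989 = 54.878 m > 40 m — it cannot stop.
Distance remaining when braking begins: 40 − 28.889 = 11.111 m.
v² = v₀² − 2a·d = 326.005 − 2 × 6.272 × 11.111 = 186.629 m²/s².
v = √186.629 = 13.661 m/s.

No — it strikes the obstacle at 13.7 m/s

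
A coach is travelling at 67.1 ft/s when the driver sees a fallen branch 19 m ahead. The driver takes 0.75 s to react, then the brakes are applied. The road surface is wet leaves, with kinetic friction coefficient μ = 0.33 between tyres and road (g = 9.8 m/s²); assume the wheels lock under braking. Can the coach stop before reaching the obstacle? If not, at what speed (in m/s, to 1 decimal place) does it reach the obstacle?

No — it strikes the obstacle at 19.9 m/s

67.1 ft/s × 0.3048 = 20.4521 m/s.
a = μg = 0.33 × 9.8 = 3.234 m/s².
Reaction distance = 20.4521 × 0.75 = 15.339 m.
Braking distance needed to stop: v²/(2a) = 418.288 / 6.468 = 64.670 m, so total needed = 15.339 + 64.670 = 80.009 m > 19 m — it cannot stop.
Distance remaining when braking begins: 19 − 15.339 = 3.661 m.
v² = v₀² − 2a·d = 418.288 − 2 × 3.234 × 3.661 = 394.609 m²/s².
v = √394.609 = 19.865 m/s.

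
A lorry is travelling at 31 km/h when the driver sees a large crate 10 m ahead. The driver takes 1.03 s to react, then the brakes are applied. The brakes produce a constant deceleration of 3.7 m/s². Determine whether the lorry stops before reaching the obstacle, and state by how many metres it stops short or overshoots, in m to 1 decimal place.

31 km/h ÷ 3.6 = 8.6111 m/s.
Reaction distance = 8.6111 × 1.03 = 8.869 m.
Braking distance = v²/(2a) = 74.151 / 7.400 = 10.020 m.
Total stopping distance = 8.869 + 10.020 = 18.889 m, vs 10 m available — it cannot stop in time and overshoots by 18.889 − 10 = 8.889 m.

No — it overshoots by 8.9 m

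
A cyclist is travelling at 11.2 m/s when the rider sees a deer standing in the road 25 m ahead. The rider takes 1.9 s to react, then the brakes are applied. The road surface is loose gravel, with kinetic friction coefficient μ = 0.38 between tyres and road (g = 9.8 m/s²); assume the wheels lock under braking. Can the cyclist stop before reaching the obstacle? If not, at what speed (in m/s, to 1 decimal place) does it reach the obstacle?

a = μg = 0.38 × 9.8 = 3.724 m/s².
Reaction distance = 11.2000 × 1.9 = 21.280 m.
Braking distance needed to stop: v²/(2a) = 125.440 / 7.448 = 16.842 m, so total needed = 21.280 + 16.842 = 38.122 m > 25 m — it cannot stop.
Distance remaining when braking begins: 25 − 21.280 = 3.720 m.
v² = v₀² − 2a·d = 125.440 − 2 × 3.724 × 3.720 = 97.733 m²/s².
v = √97.733 = 9.886 m/s.

No — it strikes the obstacle at 9.9 m/s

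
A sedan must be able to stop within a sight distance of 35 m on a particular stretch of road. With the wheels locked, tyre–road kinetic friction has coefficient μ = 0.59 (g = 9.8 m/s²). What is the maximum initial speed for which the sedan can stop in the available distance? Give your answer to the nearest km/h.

Maximum speed ≈ 72 km/h

a = μg = 0.59 × 9.8 = 5.782 m/s².
v²/(2a) = d ⇒ v = √(2 × 5.782 × 35) = √404.74 = 20.1182 m/s.
20.1182 m/s × 3.6 = 72.426 km/h.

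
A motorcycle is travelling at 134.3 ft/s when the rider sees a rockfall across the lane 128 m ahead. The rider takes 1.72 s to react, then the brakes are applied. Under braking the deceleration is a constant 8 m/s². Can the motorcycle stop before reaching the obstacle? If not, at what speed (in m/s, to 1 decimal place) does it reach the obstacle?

No — it strikes the obstacle at 27.5 m/s

134.3 ft/s × 0.3048 = 40.9346 m/s.
Reaction distance = 40.9346 × 1.72 = 70.408 m.
Braking distance needed to stop: v²/(2a) = 1675.641 / 16.000 = 104.728 m, so total needed = 70.408 + 104.728 = 175.136 m > 128 m — it cannot stop.
Distance remaining when braking begins: 128 − 70.408 = 57.592 m.
v² = v₀² − 2a·d = 1675.641 − 2 × 8.000 × 57.592 = 754.169 m²/s².
v = √754.169 = 27.462 m/s.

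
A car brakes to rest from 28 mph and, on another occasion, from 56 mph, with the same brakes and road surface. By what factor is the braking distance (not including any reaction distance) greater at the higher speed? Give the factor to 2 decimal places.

Braking distance d = v²/(2a), so with a fixed, d ∝ v².
Factor = (56/28)² = 2.0000² = 4.0000.

Factor ≈ 4.00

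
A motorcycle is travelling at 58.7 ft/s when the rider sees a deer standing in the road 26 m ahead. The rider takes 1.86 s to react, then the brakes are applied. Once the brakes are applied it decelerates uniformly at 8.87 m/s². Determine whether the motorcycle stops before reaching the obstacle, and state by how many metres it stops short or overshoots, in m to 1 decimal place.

58.7 ft/s × 0.3048 = 17.8918 m/s.
Reaction distance = 17.8918 × 1.86 = 33.279 m.
Braking distance = v²/(2a) = 320.117 / 17.740 = 18.045 m.
Total stopping distance = 33.279 + 18.045 = 51.324 m, vs 26 m available — it cannot stop in time and overshoots by 51.324 − 26 = 25.324 m.

No — it overshoots by 25.3 m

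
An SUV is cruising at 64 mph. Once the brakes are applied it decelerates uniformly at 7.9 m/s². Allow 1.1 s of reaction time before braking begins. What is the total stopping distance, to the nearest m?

64 mph × 0.44704 = 28.6106 m/s.
Reaction distance = v·t_r = 28.6106 × 1.1 = 31.472 m.
Braking distance = v²/(2a) = 28.6106² / (2 × 7.900) = 818.566 / 15.800 = 51.808 m.
Total = 31.472 + 51.808 = 83.280 m.

Total stopping distance ≈ 83 m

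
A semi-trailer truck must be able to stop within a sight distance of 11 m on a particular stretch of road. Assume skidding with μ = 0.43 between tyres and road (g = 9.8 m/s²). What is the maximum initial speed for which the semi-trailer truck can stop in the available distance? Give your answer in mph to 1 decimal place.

Maximum speed ≈ 21.5 mph

a = μg = 0.43 × 9.8 = 4.214 m/s².
v²/(2a) = d ⇒ v = √(2 × 4.214 × 11) = √92.71 = 9.6286 m/s.
9.6286 m/s ÷ 0.44704 = 21.539 mph.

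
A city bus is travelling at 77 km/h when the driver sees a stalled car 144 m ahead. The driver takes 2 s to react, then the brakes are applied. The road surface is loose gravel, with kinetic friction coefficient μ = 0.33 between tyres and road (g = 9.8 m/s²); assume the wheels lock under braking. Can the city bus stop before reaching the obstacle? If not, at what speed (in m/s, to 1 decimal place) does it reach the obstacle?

Yes — it stops about 30.5 m short of the obstacle, so it never reaches it

77 km/h ÷ 3.6 = 21.3889 m/s.
a = μg = 0.33 × 9.8 = 3.234 m/s².
Reaction distance = 21.3889 × 2 = 42.778 m.
Braking distance = v²/(2a) = 457.485 / 6.468 = 70.731 m.
Total stopping distance = 42.778 + 70.731 = 113.509 m, vs 144 m available — it stops with 144 − 113.509 = 30.491 m to spare.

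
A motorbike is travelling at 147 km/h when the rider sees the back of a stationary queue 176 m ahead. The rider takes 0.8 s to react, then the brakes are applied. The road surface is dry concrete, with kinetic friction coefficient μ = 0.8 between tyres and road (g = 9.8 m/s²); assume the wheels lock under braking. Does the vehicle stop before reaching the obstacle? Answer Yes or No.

Yes

147 km/h ÷ 3.6 = 40.8333 m/s.
a = μg = 0.8 × 9.8 = 7.840 m/s².
Reaction distance = 40.8333 × 0.8 = 32.667 m.
Braking distance = v²/(2a) = 1667.358 / 15.680 = 106.337 m.
Total stopping distance = 32.667 + 106.337 = 139.004 m, vs 176 m available — it stops with 176 − 139.004 = 36.996 m to spare.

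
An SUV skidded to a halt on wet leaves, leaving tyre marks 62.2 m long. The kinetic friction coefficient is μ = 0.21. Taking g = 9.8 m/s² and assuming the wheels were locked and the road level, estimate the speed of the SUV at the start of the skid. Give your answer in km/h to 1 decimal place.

Deceleration a = μg = 0.21 × 9.8 = 2.058 m/s².
v = √(2a·d) = √(2 × 2.058 × 62.2) = √256.015 = 16.0005 m/s.
= 16.0005 × 3.6 = 57.602 km/h.

Initial speed ≈ 57.6 km/h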